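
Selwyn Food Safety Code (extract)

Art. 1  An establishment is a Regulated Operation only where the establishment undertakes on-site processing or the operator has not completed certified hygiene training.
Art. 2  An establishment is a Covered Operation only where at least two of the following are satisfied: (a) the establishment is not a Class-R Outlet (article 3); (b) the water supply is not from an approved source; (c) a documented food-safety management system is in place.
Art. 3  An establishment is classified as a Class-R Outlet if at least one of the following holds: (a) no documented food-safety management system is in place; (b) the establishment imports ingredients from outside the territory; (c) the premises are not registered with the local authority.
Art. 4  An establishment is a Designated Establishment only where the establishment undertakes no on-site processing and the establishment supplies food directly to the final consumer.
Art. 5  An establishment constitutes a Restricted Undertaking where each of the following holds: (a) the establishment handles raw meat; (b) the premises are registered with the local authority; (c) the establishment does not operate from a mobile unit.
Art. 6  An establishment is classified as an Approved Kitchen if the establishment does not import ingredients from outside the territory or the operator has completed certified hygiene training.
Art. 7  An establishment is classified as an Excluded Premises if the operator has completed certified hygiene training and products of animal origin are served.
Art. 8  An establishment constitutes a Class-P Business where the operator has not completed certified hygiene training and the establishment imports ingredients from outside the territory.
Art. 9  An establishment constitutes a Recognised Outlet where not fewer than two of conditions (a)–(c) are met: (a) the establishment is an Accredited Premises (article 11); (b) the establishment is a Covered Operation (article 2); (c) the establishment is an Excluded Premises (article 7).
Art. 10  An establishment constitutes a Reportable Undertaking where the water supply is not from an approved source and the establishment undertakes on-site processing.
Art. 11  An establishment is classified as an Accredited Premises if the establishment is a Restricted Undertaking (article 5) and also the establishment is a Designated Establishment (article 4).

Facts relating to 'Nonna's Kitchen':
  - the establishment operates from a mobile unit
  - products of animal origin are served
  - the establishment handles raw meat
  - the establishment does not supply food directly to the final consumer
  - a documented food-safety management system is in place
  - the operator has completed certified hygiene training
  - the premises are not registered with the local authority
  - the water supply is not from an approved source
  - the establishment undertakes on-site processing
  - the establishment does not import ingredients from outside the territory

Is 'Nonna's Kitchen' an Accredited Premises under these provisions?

No

article 5 — Restricted Undertaking: [the establishment handles raw meat? yes] AND [the premises are registered with the local authority? no] AND [the establishment does not operate from a mobile unit? no] → not satisfied.
article 4 — Designated Establishment: [the establishment undertakes no on-site processing? no] AND [the establishment supplies food directly to the final consumer? no] → not satisfied.
article 11 — Accredited Premises: [Restricted Undertaking (article 5)? no] AND [Designated Establishment (article 4)? no] → not satisfied.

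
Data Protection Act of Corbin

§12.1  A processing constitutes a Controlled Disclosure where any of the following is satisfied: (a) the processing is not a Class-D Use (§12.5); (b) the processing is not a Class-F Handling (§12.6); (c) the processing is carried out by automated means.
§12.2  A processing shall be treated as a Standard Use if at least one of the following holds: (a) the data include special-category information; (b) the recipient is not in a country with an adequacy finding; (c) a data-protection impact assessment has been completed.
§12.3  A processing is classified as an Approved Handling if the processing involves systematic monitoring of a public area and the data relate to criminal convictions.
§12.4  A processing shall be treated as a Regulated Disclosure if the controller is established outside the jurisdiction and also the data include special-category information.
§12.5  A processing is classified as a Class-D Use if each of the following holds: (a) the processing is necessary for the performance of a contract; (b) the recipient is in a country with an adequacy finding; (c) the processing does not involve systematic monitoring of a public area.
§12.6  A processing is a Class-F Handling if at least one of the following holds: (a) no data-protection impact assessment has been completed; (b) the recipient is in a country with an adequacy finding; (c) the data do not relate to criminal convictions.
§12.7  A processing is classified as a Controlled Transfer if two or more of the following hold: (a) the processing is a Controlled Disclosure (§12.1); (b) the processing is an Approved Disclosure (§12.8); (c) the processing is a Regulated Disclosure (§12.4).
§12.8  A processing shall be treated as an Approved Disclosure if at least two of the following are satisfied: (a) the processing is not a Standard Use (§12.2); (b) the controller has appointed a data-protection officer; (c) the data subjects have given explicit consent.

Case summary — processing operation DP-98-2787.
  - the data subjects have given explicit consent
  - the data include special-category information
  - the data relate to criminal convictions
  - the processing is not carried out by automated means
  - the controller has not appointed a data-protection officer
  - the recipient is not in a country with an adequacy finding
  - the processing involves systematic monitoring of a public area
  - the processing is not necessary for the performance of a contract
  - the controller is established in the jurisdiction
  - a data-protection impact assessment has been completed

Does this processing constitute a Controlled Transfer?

Under §12.5: the processing is necessary for the performance of a contract? no; and the recipient is in a country with an adequacy finding? no; and the processing does not involve systematic monitoring of a public area? no. So the processing is not a Class-D Use.
Under §12.6: no data-protection impact assessment has been completed? no; or the recipient is in a country with an adequacy finding? no; or the data do not relate to criminal convictions? no. So the processing is not a Class-F Handling.
Under §12.1: not a Class-D Use (§12.5)? yes; or not a Class-F Handling (§12.6)? yes; or the processing is carried out by automated means? no. So the processing is a Controlled Disclosure.
Under §12.2: the data include special-category information? yes; or the recipient is not in a country with an adequacy finding? yes; or a data-protection impact assessment has been completed? yes. So the processing is a Standard Use.
Under §12.8: not a Standard Use (§12.2)? no; the controller has appointed a data-protection officer? no; the data subjects have given explicit consent? yes — 1 of 3 hold (need ≥2) → not satisfied.
Under §12.4: the controller is established outside the jurisdiction? no; and the data include special-category information? yes. So the processing is not a Regulated Disclosure.
Under §12.7: Controlled Disclosure (§12.1)? yes; Approved Disclosure (§12.8)? no; Regulated Disclosure (§12.4)? no — 1 of 3 hold (need ≥2) → not satisfied.

No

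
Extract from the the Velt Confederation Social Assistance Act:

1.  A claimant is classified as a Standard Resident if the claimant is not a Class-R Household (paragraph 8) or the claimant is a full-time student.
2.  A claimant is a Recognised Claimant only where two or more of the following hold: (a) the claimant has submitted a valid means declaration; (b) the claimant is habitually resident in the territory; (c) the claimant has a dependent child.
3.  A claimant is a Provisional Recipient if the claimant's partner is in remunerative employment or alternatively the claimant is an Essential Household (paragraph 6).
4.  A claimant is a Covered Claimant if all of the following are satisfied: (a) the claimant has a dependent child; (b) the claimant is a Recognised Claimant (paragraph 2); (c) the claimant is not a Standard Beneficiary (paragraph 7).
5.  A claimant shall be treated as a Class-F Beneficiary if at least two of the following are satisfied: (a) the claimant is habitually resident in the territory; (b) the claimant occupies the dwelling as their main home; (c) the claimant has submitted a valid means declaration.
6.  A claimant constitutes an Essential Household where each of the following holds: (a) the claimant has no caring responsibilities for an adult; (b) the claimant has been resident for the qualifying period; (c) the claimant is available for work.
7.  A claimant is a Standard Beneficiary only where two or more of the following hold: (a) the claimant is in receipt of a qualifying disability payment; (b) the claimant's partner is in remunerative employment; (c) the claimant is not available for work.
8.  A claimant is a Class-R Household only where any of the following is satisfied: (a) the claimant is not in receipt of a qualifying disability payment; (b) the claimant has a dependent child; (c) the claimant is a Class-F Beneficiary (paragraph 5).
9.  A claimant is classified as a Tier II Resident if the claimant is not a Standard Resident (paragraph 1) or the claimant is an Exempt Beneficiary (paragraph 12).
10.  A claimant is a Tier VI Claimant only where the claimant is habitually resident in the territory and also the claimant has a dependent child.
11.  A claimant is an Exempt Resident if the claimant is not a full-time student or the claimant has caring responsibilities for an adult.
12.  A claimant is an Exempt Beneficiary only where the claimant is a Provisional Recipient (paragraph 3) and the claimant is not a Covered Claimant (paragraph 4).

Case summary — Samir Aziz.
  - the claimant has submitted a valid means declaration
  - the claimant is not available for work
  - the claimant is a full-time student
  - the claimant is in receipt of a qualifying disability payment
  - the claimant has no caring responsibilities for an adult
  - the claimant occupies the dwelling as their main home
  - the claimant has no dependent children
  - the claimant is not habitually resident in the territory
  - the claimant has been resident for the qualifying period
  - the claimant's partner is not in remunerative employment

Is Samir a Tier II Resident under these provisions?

No

Under paragraph 5: the claimant is habitually resident in the territory? no; the claimant occupies the dwelling as their main home? yes; the claimant has submitted a valid means declaration? yes — 2 of 3 hold (need ≥2) → satisfied.
Under paragraph 8: the claimant is not in receipt of a qualifying disability payment? no; or the claimant has a dependent child? no; or Class-F Beneficiary (paragraph 5)? yes. So the claimant is a Class-R Household.
Under paragraph 1: not a Class-R Household (paragraph 8)? no; or the claimant is a full-time student? yes. So the claimant is a Standard Resident.
Under paragraph 6: the claimant has no caring responsibilities for an adult? yes; and the claimant has been resident for the qualifying period? yes; and the claimant is available for work? no. So the claimant is not an Essential Household.
Under paragraph 3: the claimant's partner is in remunerative employment? no; or Essential Household (paragraph 6)? no. So the claimant is not a Provisional Recipient.
Under paragraph 2: the claimant has submitted a valid means declaration? yes; the claimant is habitually resident in the territory? no; the claimant has a dependent child? no — 1 of 3 hold (need ≥2) → not satisfied.
Under paragraph 7: the claimant is in receipt of a qualifying disability payment? yes; the claimant's partner is in remunerative employment? no; the claimant is not available for work? yes — 2 of 3 hold (need ≥2) → satisfied.
Under paragraph 4: the claimant has a dependent child? no; and Recognised Claimant (paragraph 2)? no; and not a Standard Beneficiary (paragraph 7)? no. So the claimant is not a Covered Claimant.
Under paragraph 12: Provisional Recipient (paragraph 3)? no; and not a Covered Claimant (paragraph 4)? yes. So the claimant is not an Exempt Beneficiary.
Under paragraph 9: not a Standard Resident (paragraph 1)? no; or Exempt Beneficiary (paragraph 12)? no. So the claimant is not a Tier II Resident.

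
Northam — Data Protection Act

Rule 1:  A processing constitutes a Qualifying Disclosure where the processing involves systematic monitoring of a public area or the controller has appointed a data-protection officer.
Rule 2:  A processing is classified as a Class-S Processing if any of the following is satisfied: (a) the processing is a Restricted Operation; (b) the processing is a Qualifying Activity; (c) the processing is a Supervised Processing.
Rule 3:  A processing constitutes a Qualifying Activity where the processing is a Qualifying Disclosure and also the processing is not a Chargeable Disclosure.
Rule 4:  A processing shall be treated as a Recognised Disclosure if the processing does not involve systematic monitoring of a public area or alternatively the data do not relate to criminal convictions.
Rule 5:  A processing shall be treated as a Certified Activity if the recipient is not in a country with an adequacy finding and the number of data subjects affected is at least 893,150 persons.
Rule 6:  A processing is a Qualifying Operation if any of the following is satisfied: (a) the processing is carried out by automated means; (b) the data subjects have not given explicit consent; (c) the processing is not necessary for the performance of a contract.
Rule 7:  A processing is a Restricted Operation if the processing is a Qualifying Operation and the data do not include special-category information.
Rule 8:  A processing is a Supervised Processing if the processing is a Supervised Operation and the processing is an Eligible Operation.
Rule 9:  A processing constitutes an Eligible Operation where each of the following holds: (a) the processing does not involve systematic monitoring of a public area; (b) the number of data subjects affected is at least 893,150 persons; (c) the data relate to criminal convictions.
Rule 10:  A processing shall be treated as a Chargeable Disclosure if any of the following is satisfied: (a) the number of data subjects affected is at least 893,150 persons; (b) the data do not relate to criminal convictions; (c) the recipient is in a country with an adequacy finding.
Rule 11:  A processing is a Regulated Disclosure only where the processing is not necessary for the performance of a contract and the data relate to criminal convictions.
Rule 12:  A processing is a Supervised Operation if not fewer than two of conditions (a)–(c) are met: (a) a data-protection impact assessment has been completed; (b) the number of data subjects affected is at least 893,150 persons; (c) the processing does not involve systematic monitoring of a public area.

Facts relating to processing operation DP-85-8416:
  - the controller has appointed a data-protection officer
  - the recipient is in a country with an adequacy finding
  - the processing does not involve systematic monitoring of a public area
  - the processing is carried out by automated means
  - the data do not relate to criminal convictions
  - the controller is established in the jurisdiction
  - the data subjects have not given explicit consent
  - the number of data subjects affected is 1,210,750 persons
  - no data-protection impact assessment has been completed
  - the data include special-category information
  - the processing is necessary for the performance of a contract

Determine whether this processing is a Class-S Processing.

No

Under rule 6: the processing is carried out by automated means? yes; or the data subjects have not given explicit consent? yes; or the processing is not necessary for the performance of a contract? no. So the processing is a Qualifying Operation.
Under rule 7: Qualifying Operation (rule 6)? yes; and the data do not include special-category information? no. So the processing is not a Restricted Operation.
Under rule 1: the processing involves systematic monitoring of a public area? no; or the controller has appointed a data-protection officer? yes. So the processing is a Qualifying Disclosure.
Under rule 10: number of data subjects affected: 1,210,750 persons ≥ 893,150 persons? yes; or the data do not relate to criminal convictions? yes; or the recipient is in a country with an adequacy finding? yes. So the processing is a Chargeable Disclosure.
Under rule 3: Qualifying Disclosure (rule 1)? yes; and not a Chargeable Disclosure (rule 10)? no. So the processing is not a Qualifying Activity.
Under rule 12: a data-protection impact assessment has been completed? no; number of data subjects affected: 1,210,750 persons ≥ 893,150 persons? yes; the processing does not involve systematic monitoring of a public area? yes — 2 of 3 hold (need ≥2) → satisfied.
Under rule 9: the processing does not involve systematic monitoring of a public area? yes; and number of data subjects affected: 1,210,750 persons ≥ 893,150 persons? yes; and the data relate to criminal convictions? no. So the processing is not an Eligible Operation.
Under rule 8: Supervised Operation (rule 12)? yes; and Eligible Operation (rule 9)? no. So the processing is not a Supervised Processing.
Under rule 2: Restricted Operation (rule 7)? no; or Qualifying Activity (rule 3)? no; or Supervised Processing (rule 8)? no. So the processing is not a Class-S Processing.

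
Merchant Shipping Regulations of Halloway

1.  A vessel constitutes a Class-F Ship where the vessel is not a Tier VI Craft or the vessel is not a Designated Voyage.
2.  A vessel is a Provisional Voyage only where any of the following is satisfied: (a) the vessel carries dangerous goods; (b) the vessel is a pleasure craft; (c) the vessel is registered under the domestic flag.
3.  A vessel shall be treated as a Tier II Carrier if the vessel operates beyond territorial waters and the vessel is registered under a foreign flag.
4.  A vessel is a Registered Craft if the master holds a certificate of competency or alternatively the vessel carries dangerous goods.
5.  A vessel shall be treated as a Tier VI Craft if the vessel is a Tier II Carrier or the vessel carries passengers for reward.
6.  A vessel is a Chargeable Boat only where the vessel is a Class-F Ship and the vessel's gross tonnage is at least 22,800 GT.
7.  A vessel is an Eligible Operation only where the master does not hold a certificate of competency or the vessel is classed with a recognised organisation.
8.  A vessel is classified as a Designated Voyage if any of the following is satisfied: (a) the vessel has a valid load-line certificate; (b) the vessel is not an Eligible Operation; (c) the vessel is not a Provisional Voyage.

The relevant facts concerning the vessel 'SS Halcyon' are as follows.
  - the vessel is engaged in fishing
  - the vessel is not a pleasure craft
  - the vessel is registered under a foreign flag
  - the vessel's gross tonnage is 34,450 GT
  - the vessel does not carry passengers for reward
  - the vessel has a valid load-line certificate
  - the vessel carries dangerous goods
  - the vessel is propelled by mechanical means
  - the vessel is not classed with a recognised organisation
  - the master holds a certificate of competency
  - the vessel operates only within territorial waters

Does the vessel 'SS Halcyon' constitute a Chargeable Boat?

Yes

paragraph 3 — Tier II Carrier: [the vessel operates beyond territorial waters? no] AND [the vessel is registered under a foreign flag? yes] → not satisfied.
paragraph 5 — Tier VI Craft: [Tier II Carrier (paragraph 3)? no] OR [the vessel carries passengers for reward? no] → not satisfied.
paragraph 7 — Eligible Operation: [the master does not hold a certificate of competency? no] OR [the vessel is classed with a recognised organisation? no] → not satisfied.
paragraph 2 — Provisional Voyage: [the vessel carries dangerous goods? yes] OR [the vessel is a pleasure craft? no] OR [the vessel is registered under the domestic flag? no] → satisfied.
paragraph 8 — Designated Voyage: [the vessel has a valid load-line certificate? yes] OR [not an Eligible Operation (paragraph 7)? yes] OR [not a Provisional Voyage (paragraph 2)? no] → satisfied.
paragraph 1 — Class-F Ship: [not a Tier VI Craft (paragraph 5)? yes] OR [not a Designated Voyage (paragraph 8)? no] → satisfied.
paragraph 6 — Chargeable Boat: [Class-F Ship (paragraph 1)? yes] AND [vessel's gross tonnage: 34,450 GT ≥ 22,800 GT? yes] → satisfied.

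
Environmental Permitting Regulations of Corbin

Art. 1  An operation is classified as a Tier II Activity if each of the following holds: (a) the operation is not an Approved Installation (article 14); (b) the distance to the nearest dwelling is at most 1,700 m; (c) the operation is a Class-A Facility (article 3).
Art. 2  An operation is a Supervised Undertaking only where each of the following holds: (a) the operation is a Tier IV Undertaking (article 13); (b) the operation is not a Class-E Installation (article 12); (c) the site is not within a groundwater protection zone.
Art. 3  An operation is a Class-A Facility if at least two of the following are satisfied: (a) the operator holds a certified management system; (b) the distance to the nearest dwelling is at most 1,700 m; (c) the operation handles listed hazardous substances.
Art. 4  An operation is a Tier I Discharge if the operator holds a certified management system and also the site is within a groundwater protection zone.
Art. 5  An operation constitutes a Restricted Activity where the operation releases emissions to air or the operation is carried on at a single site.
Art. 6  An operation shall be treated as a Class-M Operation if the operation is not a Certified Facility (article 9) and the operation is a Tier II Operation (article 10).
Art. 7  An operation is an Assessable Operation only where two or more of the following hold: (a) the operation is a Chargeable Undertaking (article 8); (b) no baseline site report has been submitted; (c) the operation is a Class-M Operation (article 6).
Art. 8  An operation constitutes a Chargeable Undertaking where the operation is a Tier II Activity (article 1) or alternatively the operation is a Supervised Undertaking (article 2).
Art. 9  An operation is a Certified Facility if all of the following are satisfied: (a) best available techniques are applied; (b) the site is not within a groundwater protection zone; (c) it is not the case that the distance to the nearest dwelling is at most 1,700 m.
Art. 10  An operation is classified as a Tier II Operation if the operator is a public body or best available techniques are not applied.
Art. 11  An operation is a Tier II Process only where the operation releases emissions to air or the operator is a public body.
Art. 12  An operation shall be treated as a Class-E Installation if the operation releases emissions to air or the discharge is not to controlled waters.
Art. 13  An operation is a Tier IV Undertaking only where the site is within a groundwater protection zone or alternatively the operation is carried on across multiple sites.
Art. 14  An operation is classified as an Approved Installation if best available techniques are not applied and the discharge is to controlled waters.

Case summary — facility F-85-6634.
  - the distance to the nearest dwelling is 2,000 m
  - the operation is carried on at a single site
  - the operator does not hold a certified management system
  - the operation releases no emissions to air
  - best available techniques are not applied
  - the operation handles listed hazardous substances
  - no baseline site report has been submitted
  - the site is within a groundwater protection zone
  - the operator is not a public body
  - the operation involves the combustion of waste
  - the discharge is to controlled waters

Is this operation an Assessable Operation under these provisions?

Yes

article 14 — Approved Installation: [best available techniques are not applied? yes] AND [the discharge is to controlled waters? yes] → satisfied.
article 3 — Class-A Facility: the operator holds a certified management system? no; distance to the nearest dwelling: 2,000 m ≤ 1,700 m? no; the operation handles listed hazardous substances? yes — 1 of 3 hold (need ≥2) → not satisfied.
article 1 — Tier II Activity: [not an Approved Installation (article 14)? no] AND [distance to the nearest dwelling: 2,000 m ≤ 1,700 m? no] AND [Class-A Facility (article 3)? no] → not satisfied.
article 13 — Tier IV Undertaking: [the site is within a groundwater protection zone? yes] OR [the operation is carried on across multiple sites? no] → satisfied.
article 12 — Class-E Installation: [the operation releases emissions to air? no] OR [the discharge is not to controlled waters? no] → not satisfied.
article 2 — Supervised Undertaking: [Tier IV Undertaking (article 13)? yes] AND [not a Class-E Installation (article 12)? yes] AND [the site is not within a groundwater protection zone? no] → not satisfied.
article 8 — Chargeable Undertaking: [Tier II Activity (article 1)? no] OR [Supervised Undertaking (article 2)? no] → not satisfied.
article 9 — Certified Facility: [best available techniques are applied? no] AND [the site is not within a groundwater protection zone? no] AND [distance to the nearest dwelling: 2,000 m ≤ 1,700 m? no, so negated condition yes] → not satisfied.
article 10 — Tier II Operation: [the operator is a public body? no] OR [best available techniques are not applied? yes] → satisfied.
article 6 — Class-M Operation: [not a Certified Facility (article 9)? yes] AND [Tier II Operation (article 10)? yes] → satisfied.
article 7 — Assessable Operation: Chargeable Undertaking (article 8)? no; no baseline site report has been submitted? yes; Class-M Operation (article 6)? yes — 2 of 3 hold (need ≥2) → satisfied.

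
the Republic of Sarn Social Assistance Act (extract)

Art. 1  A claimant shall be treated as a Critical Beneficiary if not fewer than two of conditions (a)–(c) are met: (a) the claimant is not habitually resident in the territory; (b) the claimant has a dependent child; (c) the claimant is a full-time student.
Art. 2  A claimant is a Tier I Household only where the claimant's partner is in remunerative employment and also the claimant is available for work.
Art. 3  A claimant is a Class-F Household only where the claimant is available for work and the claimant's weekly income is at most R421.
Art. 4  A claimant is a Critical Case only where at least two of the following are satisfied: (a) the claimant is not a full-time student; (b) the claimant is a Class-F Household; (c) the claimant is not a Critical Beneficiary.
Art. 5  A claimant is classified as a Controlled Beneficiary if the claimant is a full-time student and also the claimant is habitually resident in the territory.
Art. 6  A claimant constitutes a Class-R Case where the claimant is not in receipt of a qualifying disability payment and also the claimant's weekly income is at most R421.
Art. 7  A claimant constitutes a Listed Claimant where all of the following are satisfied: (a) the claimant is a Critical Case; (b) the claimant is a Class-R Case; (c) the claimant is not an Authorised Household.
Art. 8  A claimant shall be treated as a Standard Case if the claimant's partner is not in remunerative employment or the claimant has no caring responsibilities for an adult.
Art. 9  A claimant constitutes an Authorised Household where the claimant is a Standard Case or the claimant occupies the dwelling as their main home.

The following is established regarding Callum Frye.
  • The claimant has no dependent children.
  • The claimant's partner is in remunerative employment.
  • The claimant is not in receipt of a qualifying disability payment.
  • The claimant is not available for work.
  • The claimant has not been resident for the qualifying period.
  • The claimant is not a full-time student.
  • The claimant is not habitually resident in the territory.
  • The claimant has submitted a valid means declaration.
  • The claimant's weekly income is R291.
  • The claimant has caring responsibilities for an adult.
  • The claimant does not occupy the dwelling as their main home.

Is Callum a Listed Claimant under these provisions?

article 3 — Class-F Household: [the claimant is available for work? no] AND [claimant's weekly income: R291 ≤ R421? yes] → not satisfied.
article 1 — Critical Beneficiary: the claimant is not habitually resident in the territory? yes; the claimant has a dependent child? no; the claimant is a full-time student? no — 1 of 3 hold (need ≥2) → not satisfied.
article 4 — Critical Case: the claimant is not a full-time student? yes; Class-F Household (article 3)? no; not a Critical Beneficiary (article 1)? yes — 2 of 3 hold (need ≥2) → satisfied.
article 6 — Class-R Case: [the claimant is not in receipt of a qualifying disability payment? yes] AND [claimant's weekly income: R291 ≤ R421? yes] → satisfied.
article 8 — Standard Case: [the claimant's partner is not in remunerative employment? no] OR [the claimant has no caring responsibilities for an adult? no] → not satisfied.
article 9 — Authorised Household: [Standard Case (article 8)? no] OR [the claimant occupies the dwelling as their main home? no] → not satisfied.
article 7 — Listed Claimant: [Critical Case (article 4)? yes] AND [Class-R Case (article 6)? yes] AND [not an Authorised Household (article 9)? yes] → satisfied.

Yes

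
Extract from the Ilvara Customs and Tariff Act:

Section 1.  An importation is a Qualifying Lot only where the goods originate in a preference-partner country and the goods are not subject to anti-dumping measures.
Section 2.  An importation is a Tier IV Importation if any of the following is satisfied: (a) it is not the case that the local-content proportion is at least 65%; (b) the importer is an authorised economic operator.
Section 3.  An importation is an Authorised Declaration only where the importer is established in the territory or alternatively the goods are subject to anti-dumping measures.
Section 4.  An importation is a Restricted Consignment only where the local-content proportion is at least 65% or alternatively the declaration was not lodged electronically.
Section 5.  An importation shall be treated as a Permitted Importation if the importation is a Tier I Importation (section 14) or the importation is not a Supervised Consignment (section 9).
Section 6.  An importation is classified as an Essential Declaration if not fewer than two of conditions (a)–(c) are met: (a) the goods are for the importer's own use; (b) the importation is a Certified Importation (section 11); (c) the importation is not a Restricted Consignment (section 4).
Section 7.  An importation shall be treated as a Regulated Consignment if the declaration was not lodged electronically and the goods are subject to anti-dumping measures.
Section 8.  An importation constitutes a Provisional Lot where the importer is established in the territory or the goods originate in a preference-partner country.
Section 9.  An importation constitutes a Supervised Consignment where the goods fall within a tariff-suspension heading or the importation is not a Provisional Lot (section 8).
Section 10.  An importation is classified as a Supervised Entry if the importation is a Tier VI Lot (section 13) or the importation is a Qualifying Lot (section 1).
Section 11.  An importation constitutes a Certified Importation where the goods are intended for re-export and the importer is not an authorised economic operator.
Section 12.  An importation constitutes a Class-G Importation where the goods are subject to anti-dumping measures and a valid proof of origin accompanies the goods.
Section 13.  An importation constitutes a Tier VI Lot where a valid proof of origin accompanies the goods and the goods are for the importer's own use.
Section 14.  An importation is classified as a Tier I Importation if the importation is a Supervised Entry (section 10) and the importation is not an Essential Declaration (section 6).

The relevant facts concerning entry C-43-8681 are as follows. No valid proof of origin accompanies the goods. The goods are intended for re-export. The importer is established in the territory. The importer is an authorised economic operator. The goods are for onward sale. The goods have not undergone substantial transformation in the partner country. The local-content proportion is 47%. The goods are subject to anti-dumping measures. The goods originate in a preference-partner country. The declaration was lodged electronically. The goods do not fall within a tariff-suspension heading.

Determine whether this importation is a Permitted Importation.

Under section 13: a valid proof of origin accompanies the goods? no; and the goods are for the importer's own use? no. So the importation is not a Tier VI Lot.
Under section 1: the goods originate in a preference-partner country? yes; and the goods are not subject to anti-dumping measures? no. So the importation is not a Qualifying Lot.
Under section 10: Tier VI Lot (section 13)? no; or Qualifying Lot (section 1)? no. So the importation is not a Supervised Entry.
Under section 11: the goods are intended for re-export? yes; and the importer is not an authorised economic operator? no. So the importation is not a Certified Importation.
Under section 4: local-content proportion: 47% ≥ 65%? no; or the declaration was not lodged electronically? no. So the importation is not a Restricted Consignment.
Under section 6: the goods are for the importer's own use? no; Certified Importation (section 11)? no; not a Restricted Consignment (section 4)? yes — 1 of 3 hold (need ≥2) → not satisfied.
Under section 14: Supervised Entry (section 10)? no; and not an Essential Declaration (section 6)? yes. So the importation is not a Tier I Importation.
Under section 8: the importer is established in the territory? yes; or the goods originate in a preference-partner country? yes. So the importation is a Provisional Lot.
Under section 9: the goods fall within a tariff-suspension heading? no; or not a Provisional Lot (section 8)? no. So the importation is not a Supervised Consignment.
Under section 5: Tier I Importation (section 14)? no; or not a Supervised Consignment (section 9)? yes. So the importation is a Permitted Importation.

Yes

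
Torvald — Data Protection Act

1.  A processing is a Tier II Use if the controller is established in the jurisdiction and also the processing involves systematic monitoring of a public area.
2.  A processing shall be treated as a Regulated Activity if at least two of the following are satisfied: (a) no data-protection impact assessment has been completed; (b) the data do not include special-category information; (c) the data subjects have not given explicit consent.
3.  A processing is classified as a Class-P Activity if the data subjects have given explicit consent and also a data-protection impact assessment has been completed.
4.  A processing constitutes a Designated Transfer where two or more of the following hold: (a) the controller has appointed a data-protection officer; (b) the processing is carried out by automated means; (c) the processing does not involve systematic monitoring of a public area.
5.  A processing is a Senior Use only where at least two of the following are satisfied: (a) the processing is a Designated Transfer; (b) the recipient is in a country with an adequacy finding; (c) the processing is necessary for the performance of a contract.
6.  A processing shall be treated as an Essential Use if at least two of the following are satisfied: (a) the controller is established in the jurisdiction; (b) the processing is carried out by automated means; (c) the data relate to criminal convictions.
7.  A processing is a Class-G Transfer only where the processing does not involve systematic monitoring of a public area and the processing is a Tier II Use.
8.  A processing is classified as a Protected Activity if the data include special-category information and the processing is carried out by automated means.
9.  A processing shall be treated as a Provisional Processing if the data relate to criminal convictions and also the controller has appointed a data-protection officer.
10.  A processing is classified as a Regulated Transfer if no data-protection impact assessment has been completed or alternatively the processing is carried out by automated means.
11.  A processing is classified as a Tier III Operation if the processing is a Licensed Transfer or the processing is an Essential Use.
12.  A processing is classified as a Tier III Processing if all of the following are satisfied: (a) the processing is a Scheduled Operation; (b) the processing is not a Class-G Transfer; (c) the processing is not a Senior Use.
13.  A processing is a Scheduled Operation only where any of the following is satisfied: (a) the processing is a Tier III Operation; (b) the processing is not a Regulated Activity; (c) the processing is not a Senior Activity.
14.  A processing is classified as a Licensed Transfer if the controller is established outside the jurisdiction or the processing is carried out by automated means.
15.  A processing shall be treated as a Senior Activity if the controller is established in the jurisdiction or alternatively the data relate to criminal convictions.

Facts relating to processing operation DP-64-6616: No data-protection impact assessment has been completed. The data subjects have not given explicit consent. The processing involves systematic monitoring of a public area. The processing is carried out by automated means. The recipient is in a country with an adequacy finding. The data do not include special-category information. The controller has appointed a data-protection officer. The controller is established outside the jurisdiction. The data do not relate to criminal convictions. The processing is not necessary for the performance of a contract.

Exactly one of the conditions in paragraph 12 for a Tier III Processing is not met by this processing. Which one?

Under paragraph 14: the controller is established outside the jurisdiction? yes; or the processing is carried out by automated means? yes. So the processing is a Licensed Transfer.
Under paragraph 6: the controller is established in the jurisdiction? no; the processing is carried out by automated means? yes; the data relate to criminal convictions? no — 1 of 3 hold (need ≥2) → not satisfied.
Under paragraph 11: Licensed Transfer (paragraph 14)? yes; or Essential Use (paragraph 6)? no. So the processing is a Tier III Operation.
Under paragraph 2: no data-protection impact assessment has been completed? yes; the data do not include special-category information? yes; the data subjects have not given explicit consent? yes — 3 of 3 hold (need ≥2) → satisfied.
Under paragraph 15: the controller is established in the jurisdiction? no; or the data relate to criminal convictions? no. So the processing is not a Senior Activity.
Under paragraph 13: Tier III Operation (paragraph 11)? yes; or not a Regulated Activity (paragraph 2)? no; or not a Senior Activity (paragraph 15)? yes. So the processing is a Scheduled Operation.
Under paragraph 1: the controller is established in the jurisdiction? no; and the processing involves systematic monitoring of a public area? yes. So the processing is not a Tier II Use.
Under paragraph 7: the processing does not involve systematic monitoring of a public area? no; and Tier II Use (paragraph 1)? no. So the processing is not a Class-G Transfer.
Under paragraph 4: the controller has appointed a data-protection officer? yes; the processing is carried out by automated means? yes; the processing does not involve systematic monitoring of a public area? no — 2 of 3 hold (need ≥2) → satisfied.
Under paragraph 5: Designated Transfer (paragraph 4)? yes; the recipient is in a country with an adequacy finding? yes; the processing is necessary for the performance of a contract? no — 2 of 3 hold (need ≥2) → satisfied.
Under paragraph 12: Scheduled Operation (paragraph 13)? yes; and not a Class-G Transfer (paragraph 7)? yes; and not a Senior Use (paragraph 5)? no. So the processing is not a Tier III Processing.

Senior Use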